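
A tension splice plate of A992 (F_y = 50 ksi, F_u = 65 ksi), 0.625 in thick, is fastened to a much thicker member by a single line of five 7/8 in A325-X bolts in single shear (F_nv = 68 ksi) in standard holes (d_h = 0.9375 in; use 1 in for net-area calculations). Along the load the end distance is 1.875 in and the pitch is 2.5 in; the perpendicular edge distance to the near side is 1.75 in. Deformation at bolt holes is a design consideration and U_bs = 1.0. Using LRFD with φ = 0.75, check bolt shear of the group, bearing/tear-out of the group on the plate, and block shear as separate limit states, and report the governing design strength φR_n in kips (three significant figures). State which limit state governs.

Bolt shear: A_b = π·0.875²/4 = 0.6013 in²; R_n = 68 × 0.6013 × 5 × 1 = 204.4 kips → 0.75 × 204.4 = 153 kips.
Bearing: edge l_c = 1.406, r_n = 68.55 kips; interior l_c = 1.562, r_n = 76.17 kips; R_n = 68.55 + 4·76.17 = 373.2 kips → 280 kips.
Block shear: A_gv = 7.422, A_nv = 4.609, A_nt = 0.7812 in²; R_n = min(0.6F_uA_nv, 0.6F_yA_gv) + U_bs·F_u·A_nt = 230.5 kips → 173 kips.
Bolt shear governs: 153 kips.

153 kips (bolt shear governs)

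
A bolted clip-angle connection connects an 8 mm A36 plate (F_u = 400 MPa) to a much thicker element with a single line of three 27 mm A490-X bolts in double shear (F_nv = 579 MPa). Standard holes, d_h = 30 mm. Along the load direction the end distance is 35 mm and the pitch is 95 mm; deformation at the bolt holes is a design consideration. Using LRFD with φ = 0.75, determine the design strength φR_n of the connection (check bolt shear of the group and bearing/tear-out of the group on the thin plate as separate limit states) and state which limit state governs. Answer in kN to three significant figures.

Bolt shear: A_b = π·27²/4 = 572.6 mm²; R_n = 579 × 572.6 × 3 × 2 / 1000 = 1989 kN → 0.75 × 1989 = 1490 kN.
Bearing (1.2 l_c t F_u ≤ 2.4 d t F_u): upper limit = 2.4·27·8·400 / 1000 = 207.4 kN.
  Edge l_c = 35 − 30/2 = 20 → r_n = 76.8 kN; interior l_c = 95 − 30 = 65 → r_n = 207.4 kN.
  R_n,bearing = 1·76.8 + 2·207.4 = 491.5 kN → 0.75 × 491.5 = 369 kN.
Bearing governs: 369 kN.

369 kN (bearing governs)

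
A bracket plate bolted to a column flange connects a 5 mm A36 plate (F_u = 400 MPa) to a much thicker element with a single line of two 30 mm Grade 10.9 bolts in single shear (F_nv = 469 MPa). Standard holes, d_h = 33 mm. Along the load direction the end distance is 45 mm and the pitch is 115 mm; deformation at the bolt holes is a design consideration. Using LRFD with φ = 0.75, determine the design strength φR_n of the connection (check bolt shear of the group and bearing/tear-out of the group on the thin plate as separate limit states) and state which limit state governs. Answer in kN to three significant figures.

159 kN (bearing governs)

Bolt shear: A_b = π·30²/4 = 706.9 mm²; R_n = 469 × 706.9 × 2 × 1 / 1000 = 663 kN → 0.75 × 663 = 497 kN.
Bearing (1.2 l_c t F_u ≤ 2.4 d t F_u): upper limit = 2.4·30·5·400 / 1000 = 144 kN.
  Edge l_c = 45 − 33/2 = 28.5 → r_n = 68.4 kN; interior l_c = 115 − 33 = 82 → r_n = 144 kN.
  R_n,bearing = 1·68.4 + 1·144 = 212.4 kN → 0.75 × 212.4 = 159 kN.
Bearing governs: 159 kN.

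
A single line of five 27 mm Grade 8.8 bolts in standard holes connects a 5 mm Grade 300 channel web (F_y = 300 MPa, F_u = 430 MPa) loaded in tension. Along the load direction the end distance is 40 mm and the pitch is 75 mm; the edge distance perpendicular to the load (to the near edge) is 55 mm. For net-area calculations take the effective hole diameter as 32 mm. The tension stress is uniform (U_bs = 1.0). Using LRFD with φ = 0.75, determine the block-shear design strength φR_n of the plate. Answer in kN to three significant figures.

Shear plane L_v = 40 + 4·75 = 340 mm; A_gv = 340 × 5 = 1700 mm².
A_nv = (340 − 4.5·32) × 5 = 980 mm².
A_nt = (55 − 0.5·32) × 5 = 195 mm².
0.6 F_u A_nv = 252.8 kN; 0.6 F_y A_gv = 306 kN → shear rupture governs the shear term.
R_n = 252.8 + 1.0 × 430 × 195 / 1000 = 336.7 kN.
Design strength φR_n = 0.75 × 336.7 = 253 kN.

253 kN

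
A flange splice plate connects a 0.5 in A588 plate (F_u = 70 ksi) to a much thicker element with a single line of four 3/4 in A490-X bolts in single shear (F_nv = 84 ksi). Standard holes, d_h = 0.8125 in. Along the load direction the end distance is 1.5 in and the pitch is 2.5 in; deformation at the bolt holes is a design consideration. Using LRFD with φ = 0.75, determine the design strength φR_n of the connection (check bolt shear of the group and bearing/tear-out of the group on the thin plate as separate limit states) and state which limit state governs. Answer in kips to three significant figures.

111 kips (bolt shear governs)

Bolt shear: A_b = π·0.75²/4 = 0.4418 in²; R_n = 84 × 0.4418 × 4 × 1 = 148.4 kips → 0.75 × 148.4 = 111 kips.
Bearing (1.2 l_c t F_u ≤ 2.4 d t F_u): upper limit = 2.4·0.75·0.5·70 = 63 kips.
  Edge l_c = 1.5 − 0.8125/2 = 1.094 → r_n = 45.94 kips; interior l_c = 2.5 − 0.8125 = 1.688 → r_n = 63 kips.
  R_n,bearing = 1·45.94 + 3·63 = 234.9 kips → 0.75 × 234.9 = 176 kips.
Bolt shear governs: 111 kips.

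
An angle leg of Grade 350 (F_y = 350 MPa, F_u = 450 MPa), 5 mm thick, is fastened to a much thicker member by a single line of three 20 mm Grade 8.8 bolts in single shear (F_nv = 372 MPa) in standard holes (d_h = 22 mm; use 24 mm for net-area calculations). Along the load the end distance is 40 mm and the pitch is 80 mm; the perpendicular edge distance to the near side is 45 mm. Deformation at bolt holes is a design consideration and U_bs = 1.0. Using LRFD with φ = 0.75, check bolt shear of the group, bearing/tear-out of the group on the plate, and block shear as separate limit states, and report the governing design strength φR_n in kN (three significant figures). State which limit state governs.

197 kN (block shear governs)

Bolt shear: A_b = π·20²/4 = 314.2 mm²; R_n = 372 × 314.2 × 3 × 1 / 1000 = 350.6 kN → 0.75 × 350.6 = 263 kN.
Bearing: edge l_c = 29, r_n = 78.3 kN; interior l_c = 58, r_n = 108 kN; R_n = 78.3 + 2·108 = 294.3 kN → 221 kN.
Block shear: A_gv = 1000, A_nv = 700, A_nt = 165 mm²; R_n = min(0.6F_uA_nv, 0.6F_yA_gv) + U_bs·F_u·A_nt = 263.2 kN → 197 kN.
Block shear governs: 197 kN.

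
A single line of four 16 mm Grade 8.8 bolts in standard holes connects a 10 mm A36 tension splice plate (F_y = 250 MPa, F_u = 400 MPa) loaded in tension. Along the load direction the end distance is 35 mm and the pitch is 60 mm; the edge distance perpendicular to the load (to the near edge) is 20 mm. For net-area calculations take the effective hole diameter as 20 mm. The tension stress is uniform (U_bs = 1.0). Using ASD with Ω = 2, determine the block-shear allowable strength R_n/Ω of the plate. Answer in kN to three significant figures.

181 kN

Shear plane L_v = 35 + 3·60 = 215 mm; A_gv = 215 × 10 = 2150 mm².
A_nv = (215 − 3.5·20) × 10 = 1450 mm².
A_nt = (20 − 0.5·20) × 10 = 100 mm².
0.6 F_u A_nv = 348 kN; 0.6 F_y A_gv = 322.5 kN → shear yielding governs the shear term.
R_n = 322.5 + 1.0 × 400 × 100 / 1000 = 362.5 kN.
Allowable strength R_n/Ω = 362.5 / 2 = 181 kN.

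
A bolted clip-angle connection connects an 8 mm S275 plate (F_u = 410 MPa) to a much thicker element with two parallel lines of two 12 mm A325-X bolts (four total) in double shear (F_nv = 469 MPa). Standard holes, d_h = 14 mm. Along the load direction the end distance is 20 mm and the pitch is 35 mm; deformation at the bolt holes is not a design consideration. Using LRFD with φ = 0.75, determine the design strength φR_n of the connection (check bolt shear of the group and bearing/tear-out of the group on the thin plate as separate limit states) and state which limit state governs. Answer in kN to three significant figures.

251 kN (bearing governs)

Bolt shear: A_b = π·12²/4 = 113.1 mm²; R_n = 469 × 113.1 × 4 × 2 / 1000 = 424.3 kN → 0.75 × 424.3 = 318 kN.
Bearing (1.5 l_c t F_u ≤ 3.0 d t F_u): upper limit = 3.0·12·8·410 / 1000 = 118.1 kN.
  Edge l_c = 20 − 14/2 = 13 → r_n = 63.96 kN; interior l_c = 35 − 14 = 21 → r_n = 103.3 kN.
  R_n,bearing = 2·63.96 + 2·103.3 = 334.6 kN → 0.75 × 334.6 = 251 kN.
Bearing governs: 251 kN.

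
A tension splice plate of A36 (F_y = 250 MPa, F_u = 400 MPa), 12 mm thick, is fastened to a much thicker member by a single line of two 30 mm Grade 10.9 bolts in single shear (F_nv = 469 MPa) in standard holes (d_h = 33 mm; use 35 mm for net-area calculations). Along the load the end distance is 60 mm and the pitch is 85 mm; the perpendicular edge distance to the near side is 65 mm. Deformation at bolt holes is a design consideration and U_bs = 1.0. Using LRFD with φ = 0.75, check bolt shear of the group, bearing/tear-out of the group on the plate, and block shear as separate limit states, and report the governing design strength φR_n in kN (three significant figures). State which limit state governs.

Bolt shear: A_b = π·30²/4 = 706.9 mm²; R_n = 469 × 706.9 × 2 × 1 / 1000 = 663 kN → 0.75 × 663 = 497 kN.
Bearing: edge l_c = 43.5, r_n = 250.6 kN; interior l_c = 52, r_n = 299.5 kN; R_n = 250.6 + 1·299.5 = 550.1 kN → 413 kN.
Block shear: A_gv = 1740, A_nv = 1110, A_nt = 570 mm²; R_n = min(0.6F_uA_nv, 0.6F_yA_gv) + U_bs·F_u·A_nt = 489 kN → 367 kN.
Block shear governs: 367 kN.

367 kN (block shear governs)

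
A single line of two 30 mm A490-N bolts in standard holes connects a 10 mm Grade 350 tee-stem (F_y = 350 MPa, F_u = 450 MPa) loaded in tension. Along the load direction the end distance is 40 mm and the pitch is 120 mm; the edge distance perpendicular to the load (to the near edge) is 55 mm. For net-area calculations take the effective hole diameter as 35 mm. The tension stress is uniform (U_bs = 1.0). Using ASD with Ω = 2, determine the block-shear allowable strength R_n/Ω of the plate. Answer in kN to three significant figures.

230 kN

Shear plane L_v = 40 + 1·120 = 160 mm; A_gv = 160 × 10 = 1600 mm².
A_nv = (160 − 1.5·35) × 10 = 1075 mm².
A_nt = (55 − 0.5·35) × 10 = 375 mm².
0.6 F_u A_nv = 290.2 kN; 0.6 F_y A_gv = 336 kN → shear rupture governs the shear term.
R_n = 290.2 + 1.0 × 450 × 375 / 1000 = 459 kN.
Allowable strength R_n/Ω = 459 / 2 = 230 kN.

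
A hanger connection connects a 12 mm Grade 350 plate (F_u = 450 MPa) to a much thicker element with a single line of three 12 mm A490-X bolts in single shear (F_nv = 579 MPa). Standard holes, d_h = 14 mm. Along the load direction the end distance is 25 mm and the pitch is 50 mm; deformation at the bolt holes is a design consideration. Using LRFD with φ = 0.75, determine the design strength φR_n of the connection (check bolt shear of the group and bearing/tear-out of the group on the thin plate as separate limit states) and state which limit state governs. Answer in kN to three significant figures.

Bolt shear: A_b = π·12²/4 = 113.1 mm²; R_n = 579 × 113.1 × 3 × 1 / 1000 = 196.5 kN → 0.75 × 196.5 = 147 kN.
Bearing (1.2 l_c t F_u ≤ 2.4 d t F_u): upper limit = 2.4·12·12·450 / 1000 = 155.5 kN.
  Edge l_c = 25 − 14/2 = 18 → r_n = 116.6 kN; interior l_c = 50 − 14 = 36 → r_n = 155.5 kN.
  R_n,bearing = 1·116.6 + 2·155.5 = 427.7 kN → 0.75 × 427.7 = 321 kN.
Bolt shear governs: 147 kN.

147 kN (bolt shear governs)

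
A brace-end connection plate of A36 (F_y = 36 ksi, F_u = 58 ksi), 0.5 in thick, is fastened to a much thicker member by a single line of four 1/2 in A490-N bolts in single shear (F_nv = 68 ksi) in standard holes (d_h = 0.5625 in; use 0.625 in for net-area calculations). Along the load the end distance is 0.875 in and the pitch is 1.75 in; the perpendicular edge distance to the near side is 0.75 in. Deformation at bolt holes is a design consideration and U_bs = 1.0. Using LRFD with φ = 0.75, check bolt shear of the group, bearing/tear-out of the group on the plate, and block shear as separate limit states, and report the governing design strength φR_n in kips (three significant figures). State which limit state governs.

Bolt shear: A_b = π·0.5²/4 = 0.1963 in²; R_n = 68 × 0.1963 × 4 × 1 = 53.41 kips → 0.75 × 53.41 = 40.1 kips.
Bearing: edge l_c = 0.5938, r_n = 20.66 kips; interior l_c = 1.188, r_n = 34.8 kips; R_n = 20.66 + 3·34.8 = 125.1 kips → 93.8 kips.
Block shear: A_gv = 3.062, A_nv = 1.969, A_nt = 0.2188 in²; R_n = min(0.6F_uA_nv, 0.6F_yA_gv) + U_bs·F_u·A_nt = 78.84 kips → 59.1 kips.
Bolt shear governs: 40.1 kips.

40.1 kips (bolt shear governs)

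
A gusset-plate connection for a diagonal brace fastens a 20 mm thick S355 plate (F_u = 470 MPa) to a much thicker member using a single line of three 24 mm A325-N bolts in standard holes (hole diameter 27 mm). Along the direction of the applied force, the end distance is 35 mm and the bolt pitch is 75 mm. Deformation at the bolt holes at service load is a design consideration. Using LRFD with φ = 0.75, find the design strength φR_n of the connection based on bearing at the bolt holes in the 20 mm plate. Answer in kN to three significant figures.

994 kN

Per bolt r_n = 1.2 l_c t F_u ≤ 2.4 d t F_u; upper limit = 2.4 × 24 × 20 × 470 / 1000 = 541.4 kN.
Edge bolt: l_c = 35 − 27/2 = 21.5 mm → 1.2 × 21.5 × 20 × 470 / 1000 = 242.5 → r_n = 242.5 kN.
Interior bolts: l_c = 75 − 27 = 48 mm → 1.2 × 48 × 20 × 470 / 1000 = 541.4 → r_n = 541.4 kN.
R_n = 1 × 242.5 + 2 × 541.4 = 1325 kN.
Design strength φR_n = 0.75 × 1325 = 994 kN.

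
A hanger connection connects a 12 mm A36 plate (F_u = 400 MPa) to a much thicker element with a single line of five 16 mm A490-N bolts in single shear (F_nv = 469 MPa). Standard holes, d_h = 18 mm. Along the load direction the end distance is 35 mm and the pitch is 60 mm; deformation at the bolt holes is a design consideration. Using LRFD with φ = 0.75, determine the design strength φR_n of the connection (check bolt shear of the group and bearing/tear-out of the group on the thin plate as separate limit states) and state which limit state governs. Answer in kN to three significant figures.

354 kN (bolt shear governs)

Bolt shear: A_b = π·16²/4 = 201.1 mm²; R_n = 469 × 201.1 × 5 × 1 / 1000 = 471.5 kN → 0.75 × 471.5 = 354 kN.
Bearing (1.2 l_c t F_u ≤ 2.4 d t F_u): upper limit = 2.4·16·12·400 / 1000 = 184.3 kN.
  Edge l_c = 35 − 18/2 = 26 → r_n = 149.8 kN; interior l_c = 60 − 18 = 42 → r_n = 184.3 kN.
  R_n,bearing = 1·149.8 + 4·184.3 = 887 kN → 0.75 × 887 = 665 kN.
Bolt shear governs: 354 kN.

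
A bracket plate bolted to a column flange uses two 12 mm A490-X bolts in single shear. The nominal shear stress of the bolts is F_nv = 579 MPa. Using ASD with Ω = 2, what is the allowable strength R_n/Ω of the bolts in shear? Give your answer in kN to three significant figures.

A_b = π × 12² / 4 = 113.1 mm².
R_n = F_nv · A_b · n · n_s = 579 × 113.1 × 2 × 1 / 1000 = 131 kN.
Allowable strength R_n/Ω = 131 / 2 = 65.5 kN.

65.5 kN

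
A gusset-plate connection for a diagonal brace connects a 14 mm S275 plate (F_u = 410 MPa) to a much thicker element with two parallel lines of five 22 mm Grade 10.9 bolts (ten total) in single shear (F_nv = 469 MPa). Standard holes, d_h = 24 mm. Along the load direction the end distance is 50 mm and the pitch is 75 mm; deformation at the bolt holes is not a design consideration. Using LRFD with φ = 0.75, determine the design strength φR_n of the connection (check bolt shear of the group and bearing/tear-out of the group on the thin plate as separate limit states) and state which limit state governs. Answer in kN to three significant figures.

1340 kN (bolt shear governs)

Bolt shear: A_b = π·22²/4 = 380.1 mm²; R_n = 469 × 380.1 × 10 × 1 / 1000 = 1783 kN → 0.75 × 1783 = 1340 kN.
Bearing (1.5 l_c t F_u ≤ 3.0 d t F_u): upper limit = 3.0·22·14·410 / 1000 = 378.8 kN.
  Edge l_c = 50 − 24/2 = 38 → r_n = 327.2 kN; interior l_c = 75 − 24 = 51 → r_n = 378.8 kN.
  R_n,bearing = 2·327.2 + 8·378.8 = 3685 kN → 0.75 × 3685 = 2760 kN.
Bolt shear governs: 1340 kN.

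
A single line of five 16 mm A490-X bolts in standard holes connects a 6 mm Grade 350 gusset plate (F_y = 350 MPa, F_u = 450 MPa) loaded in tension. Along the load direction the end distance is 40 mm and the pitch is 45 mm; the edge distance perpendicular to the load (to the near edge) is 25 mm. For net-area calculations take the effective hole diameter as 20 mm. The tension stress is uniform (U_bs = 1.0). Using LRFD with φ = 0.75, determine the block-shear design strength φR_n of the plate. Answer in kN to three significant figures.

188 kN

Shear plane L_v = 40 + 4·45 = 220 mm; A_gv = 220 × 6 = 1320 mm².
A_nv = (220 − 4.5·20) × 6 = 780 mm².
A_nt = (25 − 0.5·20) × 6 = 90 mm².
0.6 F_u A_nv = 210.6 kN; 0.6 F_y A_gv = 277.2 kN → shear rupture governs the shear term.
R_n = 210.6 + 1.0 × 450 × 90 / 1000 = 251.1 kN.
Design strength φR_n = 0.75 × 251.1 = 188 kN.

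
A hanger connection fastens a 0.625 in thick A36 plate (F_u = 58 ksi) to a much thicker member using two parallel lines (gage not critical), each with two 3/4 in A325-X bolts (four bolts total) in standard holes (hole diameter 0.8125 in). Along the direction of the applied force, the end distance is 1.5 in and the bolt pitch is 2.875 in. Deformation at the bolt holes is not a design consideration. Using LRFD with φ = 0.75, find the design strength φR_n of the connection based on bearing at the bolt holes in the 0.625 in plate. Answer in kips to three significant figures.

212 kips

Per bolt r_n = 1.5 l_c t F_u ≤ 3.0 d t F_u; upper limit = 3.0 × 0.75 × 0.625 × 58 = 81.56 kips.
Edge bolt: l_c = 1.5 − 0.8125/2 = 1.094 in → 1.5 × 1.094 × 0.625 × 58 = 59.47 → r_n = 59.47 kips.
Interior bolts: l_c = 2.875 − 0.8125 = 2.062 in → 1.5 × 2.062 × 0.625 × 58 = 112.1 → r_n = 81.56 kips.
R_n = 2 × 59.47 + 2 × 81.56 = 282.1 kips.
Design strength φR_n = 0.75 × 282.1 = 212 kips.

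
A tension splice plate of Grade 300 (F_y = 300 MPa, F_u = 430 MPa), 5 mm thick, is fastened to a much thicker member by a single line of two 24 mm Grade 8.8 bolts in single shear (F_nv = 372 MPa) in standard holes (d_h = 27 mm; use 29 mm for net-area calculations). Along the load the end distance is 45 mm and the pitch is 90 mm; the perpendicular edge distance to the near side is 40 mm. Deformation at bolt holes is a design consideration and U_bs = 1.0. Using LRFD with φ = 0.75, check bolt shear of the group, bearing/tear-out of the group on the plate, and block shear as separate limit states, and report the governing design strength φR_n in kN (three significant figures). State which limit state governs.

Bolt shear: A_b = π·24²/4 = 452.4 mm²; R_n = 372 × 452.4 × 2 × 1 / 1000 = 336.6 kN → 0.75 × 336.6 = 252 kN.
Bearing: edge l_c = 31.5, r_n = 81.27 kN; interior l_c = 63, r_n = 123.8 kN; R_n = 81.27 + 1·123.8 = 205.1 kN → 154 kN.
Block shear: A_gv = 675, A_nv = 457.5, A_nt = 127.5 mm²; R_n = min(0.6F_uA_nv, 0.6F_yA_gv) + U_bs·F_u·A_nt = 172.9 kN → 130 kN.
Block shear governs: 130 kN.

130 kN (block shear governs)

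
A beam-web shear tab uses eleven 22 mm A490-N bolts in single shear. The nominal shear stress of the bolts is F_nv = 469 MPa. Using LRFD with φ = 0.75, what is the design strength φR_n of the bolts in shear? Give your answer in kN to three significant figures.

1470 kN

A_b = π × 22² / 4 = 380.1 mm².
R_n = F_nv · A_b · n · n_s = 469 × 380.1 × 11 × 1 / 1000 = 1961 kN.
Design strength φR_n = 0.75 × 1961 = 1470 kN.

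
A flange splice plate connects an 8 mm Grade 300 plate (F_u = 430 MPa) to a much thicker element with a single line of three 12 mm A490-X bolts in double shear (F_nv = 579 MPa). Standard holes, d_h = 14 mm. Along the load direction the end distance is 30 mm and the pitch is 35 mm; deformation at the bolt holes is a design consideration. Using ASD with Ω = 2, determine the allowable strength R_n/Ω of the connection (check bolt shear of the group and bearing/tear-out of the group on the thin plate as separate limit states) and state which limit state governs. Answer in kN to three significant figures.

134 kN (bearing governs)

Bolt shear: A_b = π·12²/4 = 113.1 mm²; R_n = 579 × 113.1 × 3 × 2 / 1000 = 392.9 kN → 392.9 / 2 = 196 kN.
Bearing (1.2 l_c t F_u ≤ 2.4 d t F_u): upper limit = 2.4·12·8·430 / 1000 = 99.07 kN.
  Edge l_c = 30 − 14/2 = 23 → r_n = 94.94 kN; interior l_c = 35 − 14 = 21 → r_n = 86.69 kN.
  R_n,bearing = 1·94.94 + 2·86.69 = 268.3 kN → 268.3 / 2 = 134 kN.
Bearing governs: 134 kN.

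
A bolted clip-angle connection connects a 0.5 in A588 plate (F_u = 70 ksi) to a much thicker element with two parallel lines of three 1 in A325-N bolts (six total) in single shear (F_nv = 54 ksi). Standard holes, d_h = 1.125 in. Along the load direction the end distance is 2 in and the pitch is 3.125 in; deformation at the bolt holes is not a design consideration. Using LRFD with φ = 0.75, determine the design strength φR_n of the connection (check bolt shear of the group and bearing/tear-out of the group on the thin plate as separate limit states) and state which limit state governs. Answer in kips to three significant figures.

191 kips (bolt shear governs)

Bolt shear: A_b = π·1²/4 = 0.7854 in²; R_n = 54 × 0.7854 × 6 × 1 = 254.5 kips → 0.75 × 254.5 = 191 kips.
Bearing (1.5 l_c t F_u ≤ 3.0 d t F_u): upper limit = 3.0·1·0.5·70 = 105 kips.
  Edge l_c = 2 − 1.125/2 = 1.438 → r_n = 75.47 kips; interior l_c = 3.125 − 1.125 = 2 → r_n = 105 kips.
  R_n,bearing = 2·75.47 + 4·105 = 570.9 kips → 0.75 × 570.9 = 428 kips.
Bolt shear governs: 191 kips.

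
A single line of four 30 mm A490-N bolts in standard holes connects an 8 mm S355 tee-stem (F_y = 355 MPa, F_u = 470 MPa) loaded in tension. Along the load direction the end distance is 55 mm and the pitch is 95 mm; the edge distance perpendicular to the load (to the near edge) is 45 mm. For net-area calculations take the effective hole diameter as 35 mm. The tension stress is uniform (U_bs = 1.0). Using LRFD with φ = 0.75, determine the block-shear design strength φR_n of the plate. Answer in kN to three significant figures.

Shear plane L_v = 55 + 3·95 = 340 mm; A_gv = 340 × 8 = 2720 mm².
A_nv = (340 − 3.5·35) × 8 = 1740 mm².
A_nt = (45 − 0.5·35) × 8 = 220 mm².
0.6 F_u A_nv = 490.7 kN; 0.6 F_y A_gv = 579.4 kN → shear rupture governs the shear term.
R_n = 490.7 + 1.0 × 470 × 220 / 1000 = 594.1 kN.
Design strength φR_n = 0.75 × 594.1 = 446 kN.

446 kN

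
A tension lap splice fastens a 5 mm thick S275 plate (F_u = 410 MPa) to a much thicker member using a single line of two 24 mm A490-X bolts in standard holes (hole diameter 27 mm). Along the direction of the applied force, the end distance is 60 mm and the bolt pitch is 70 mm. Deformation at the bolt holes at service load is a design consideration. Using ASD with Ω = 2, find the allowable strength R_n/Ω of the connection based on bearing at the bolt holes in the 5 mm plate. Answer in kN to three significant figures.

110 kN

Per bolt r_n = 1.2 l_c t F_u ≤ 2.4 d t F_u; upper limit = 2.4 × 24 × 5 × 410 / 1000 = 118.1 kN.
Edge bolt: l_c = 60 − 27/2 = 46.5 mm → 1.2 × 46.5 × 5 × 410 / 1000 = 114.4 → r_n = 114.4 kN.
Interior bolts: l_c = 70 − 27 = 43 mm → 1.2 × 43 × 5 × 410 / 1000 = 105.8 → r_n = 105.8 kN.
R_n = 1 × 114.4 + 1 × 105.8 = 220.2 kN.
Allowable strength R_n/Ω = 220.2 / 2 = 110 kN.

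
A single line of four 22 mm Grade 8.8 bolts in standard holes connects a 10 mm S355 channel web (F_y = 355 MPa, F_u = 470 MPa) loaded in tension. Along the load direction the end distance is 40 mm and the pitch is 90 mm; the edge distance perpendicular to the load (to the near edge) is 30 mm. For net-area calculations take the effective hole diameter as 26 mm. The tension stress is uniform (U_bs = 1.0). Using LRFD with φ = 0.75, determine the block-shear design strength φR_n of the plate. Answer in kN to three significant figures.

523 kN

Shear plane L_v = 40 + 3·90 = 310 mm; A_gv = 310 × 10 = 3100 mm².
A_nv = (310 − 3.5·26) × 10 = 2190 mm².
A_nt = (30 − 0.5·26) × 10 = 170 mm².
0.6 F_u A_nv = 617.6 kN; 0.6 F_y A_gv = 660.3 kN → shear rupture governs the shear term.
R_n = 617.6 + 1.0 × 470 × 170 / 1000 = 697.5 kN.
Design strength φR_n = 0.75 × 697.5 = 523 kN.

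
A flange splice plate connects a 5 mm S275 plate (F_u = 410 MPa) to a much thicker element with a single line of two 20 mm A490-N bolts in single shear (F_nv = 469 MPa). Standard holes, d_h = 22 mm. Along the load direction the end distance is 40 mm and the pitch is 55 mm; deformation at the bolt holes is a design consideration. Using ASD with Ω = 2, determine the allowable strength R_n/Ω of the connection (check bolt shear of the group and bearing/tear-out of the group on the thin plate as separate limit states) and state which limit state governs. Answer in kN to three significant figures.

76.3 kN (bearing governs)

Bolt shear: A_b = π·20²/4 = 314.2 mm²; R_n = 469 × 314.2 × 2 × 1 / 1000 = 294.7 kN → 294.7 / 2 = 147 kN.
Bearing (1.2 l_c t F_u ≤ 2.4 d t F_u): upper limit = 2.4·20·5·410 / 1000 = 98.4 kN.
  Edge l_c = 40 − 22/2 = 29 → r_n = 71.34 kN; interior l_c = 55 − 22 = 33 → r_n = 81.18 kN.
  R_n,bearing = 1·71.34 + 1·81.18 = 152.5 kN → 152.5 / 2 = 76.3 kN.
Bearing governs: 76.3 kN.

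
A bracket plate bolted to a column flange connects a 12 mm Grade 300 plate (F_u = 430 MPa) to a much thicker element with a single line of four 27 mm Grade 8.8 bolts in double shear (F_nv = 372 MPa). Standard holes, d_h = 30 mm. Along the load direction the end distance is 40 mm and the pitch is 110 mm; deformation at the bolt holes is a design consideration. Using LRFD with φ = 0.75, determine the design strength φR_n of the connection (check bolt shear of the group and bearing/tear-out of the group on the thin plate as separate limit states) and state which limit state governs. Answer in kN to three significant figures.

Bolt shear: A_b = π·27²/4 = 572.6 mm²; R_n = 372 × 572.6 × 4 × 2 / 1000 = 1704 kN → 0.75 × 1704 = 1280 kN.
Bearing (1.2 l_c t F_u ≤ 2.4 d t F_u): upper limit = 2.4·27·12·430 / 1000 = 334.4 kN.
  Edge l_c = 40 − 30/2 = 25 → r_n = 154.8 kN; interior l_c = 110 − 30 = 80 → r_n = 334.4 kN.
  R_n,bearing = 1·154.8 + 3·334.4 = 1158 kN → 0.75 × 1158 = 868 kN.
Bearing governs: 868 kN.

868 kN (bearing governs)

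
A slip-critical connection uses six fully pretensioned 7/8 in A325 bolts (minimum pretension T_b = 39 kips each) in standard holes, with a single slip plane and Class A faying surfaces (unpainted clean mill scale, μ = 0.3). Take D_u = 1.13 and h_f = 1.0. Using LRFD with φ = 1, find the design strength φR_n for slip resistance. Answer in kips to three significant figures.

79.3 kips

R_n = μ · D_u · h_f · T_b · n_s · n_b = 0.3 × 1.13 × 1.0 × 39 × 1 × 6 = 79.33 kips.
Design strength φR_n = 1 × 79.33 = 79.3 kips.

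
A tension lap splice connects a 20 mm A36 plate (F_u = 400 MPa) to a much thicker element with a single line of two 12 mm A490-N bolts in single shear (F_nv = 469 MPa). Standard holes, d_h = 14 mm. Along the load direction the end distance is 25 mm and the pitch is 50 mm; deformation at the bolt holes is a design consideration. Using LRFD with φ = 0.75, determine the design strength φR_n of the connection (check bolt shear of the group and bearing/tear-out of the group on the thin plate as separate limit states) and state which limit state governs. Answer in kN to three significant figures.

79.6 kN (bolt shear governs)

Bolt shear: A_b = π·12²/4 = 113.1 mm²; R_n = 469 × 113.1 × 2 × 1 / 1000 = 106.1 kN → 0.75 × 106.1 = 79.6 kN.
Bearing (1.2 l_c t F_u ≤ 2.4 d t F_u): upper limit = 2.4·12·20·400 / 1000 = 230.4 kN.
  Edge l_c = 25 − 14/2 = 18 → r_n = 172.8 kN; interior l_c = 50 − 14 = 36 → r_n = 230.4 kN.
  R_n,bearing = 1·172.8 + 1·230.4 = 403.2 kN → 0.75 × 403.2 = 302 kN.
Bolt shear governs: 79.6 kN.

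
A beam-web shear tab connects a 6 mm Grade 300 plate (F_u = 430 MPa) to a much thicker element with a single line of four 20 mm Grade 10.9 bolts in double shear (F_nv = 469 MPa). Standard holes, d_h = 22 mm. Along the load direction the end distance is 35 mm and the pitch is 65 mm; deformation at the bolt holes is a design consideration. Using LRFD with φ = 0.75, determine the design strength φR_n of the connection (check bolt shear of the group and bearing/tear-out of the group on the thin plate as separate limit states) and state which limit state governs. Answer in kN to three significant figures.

334 kN (bearing governs)

Bolt shear: A_b = π·20²/4 = 314.2 mm²; R_n = 469 × 314.2 × 4 × 2 / 1000 = 1179 kN → 0.75 × 1179 = 884 kN.
Bearing (1.2 l_c t F_u ≤ 2.4 d t F_u): upper limit = 2.4·20·6·430 / 1000 = 123.8 kN.
  Edge l_c = 35 − 22/2 = 24 → r_n = 74.3 kN; interior l_c = 65 − 22 = 43 → r_n = 123.8 kN.
  R_n,bearing = 1·74.3 + 3·123.8 = 445.8 kN → 0.75 × 445.8 = 334 kN.
Bearing governs: 334 kN.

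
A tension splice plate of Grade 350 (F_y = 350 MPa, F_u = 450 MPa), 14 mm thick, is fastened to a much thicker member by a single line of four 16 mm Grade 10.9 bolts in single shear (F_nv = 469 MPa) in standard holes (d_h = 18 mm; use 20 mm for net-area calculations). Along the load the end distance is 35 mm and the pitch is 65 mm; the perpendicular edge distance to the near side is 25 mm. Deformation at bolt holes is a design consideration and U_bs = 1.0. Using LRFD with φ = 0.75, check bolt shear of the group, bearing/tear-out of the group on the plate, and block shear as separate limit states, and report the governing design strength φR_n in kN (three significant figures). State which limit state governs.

Bolt shear: A_b = π·16²/4 = 201.1 mm²; R_n = 469 × 201.1 × 4 × 1 / 1000 = 377.2 kN → 0.75 × 377.2 = 283 kN.
Bearing: edge l_c = 26, r_n = 196.6 kN; interior l_c = 47, r_n = 241.9 kN; R_n = 196.6 + 3·241.9 = 922.3 kN → 692 kN.
Block shear: A_gv = 3220, A_nv = 2240, A_nt = 210 mm²; R_n = min(0.6F_uA_nv, 0.6F_yA_gv) + U_bs·F_u·A_nt = 699.3 kN → 524 kN.
Bolt shear governs: 283 kN.

283 kN (bolt shear governs)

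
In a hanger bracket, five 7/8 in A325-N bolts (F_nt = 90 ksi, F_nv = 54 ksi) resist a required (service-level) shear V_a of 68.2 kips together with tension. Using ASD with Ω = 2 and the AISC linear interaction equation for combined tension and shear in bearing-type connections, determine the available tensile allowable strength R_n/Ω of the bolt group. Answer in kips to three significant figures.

62.2 kips

A_b = π·0.875²/4 = 0.6013 in²; f_rv = 68.2 / (5 × 0.6013) = 22.68 ksi.
F'_nt = 1.3 F_nt − (Ω F_nt / F_nv) f_rv = 1.3·90 − (2·90/54)·22.68 = 41.39 ksi, capped at F_nt → F'_nt = 41.39 ksi.
R_n = F'_nt · A_b · n = 41.39 × 0.6013 × 5 = 124.4 kips.
Allowable strength R_n/Ω = 124.4 / 2 = 62.2 kips.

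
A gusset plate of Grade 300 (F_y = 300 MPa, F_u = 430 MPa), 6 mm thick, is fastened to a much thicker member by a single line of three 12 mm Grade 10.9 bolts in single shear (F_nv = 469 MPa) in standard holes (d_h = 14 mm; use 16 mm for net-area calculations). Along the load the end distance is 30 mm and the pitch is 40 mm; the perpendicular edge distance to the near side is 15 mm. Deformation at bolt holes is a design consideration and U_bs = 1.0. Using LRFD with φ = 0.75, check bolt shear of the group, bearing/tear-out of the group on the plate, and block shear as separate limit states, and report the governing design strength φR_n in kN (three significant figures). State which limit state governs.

94.8 kN (block shear governs)

Bolt shear: A_b = π·12²/4 = 113.1 mm²; R_n = 469 × 113.1 × 3 × 1 / 1000 = 159.1 kN → 0.75 × 159.1 = 119 kN.
Bearing: edge l_c = 23, r_n = 71.21 kN; interior l_c = 26, r_n = 74.3 kN; R_n = 71.21 + 2·74.3 = 219.8 kN → 165 kN.
Block shear: A_gv = 660, A_nv = 420, A_nt = 42 mm²; R_n = min(0.6F_uA_nv, 0.6F_yA_gv) + U_bs·F_u·A_nt = 126.4 kN → 94.8 kN.
Block shear governs: 94.8 kN.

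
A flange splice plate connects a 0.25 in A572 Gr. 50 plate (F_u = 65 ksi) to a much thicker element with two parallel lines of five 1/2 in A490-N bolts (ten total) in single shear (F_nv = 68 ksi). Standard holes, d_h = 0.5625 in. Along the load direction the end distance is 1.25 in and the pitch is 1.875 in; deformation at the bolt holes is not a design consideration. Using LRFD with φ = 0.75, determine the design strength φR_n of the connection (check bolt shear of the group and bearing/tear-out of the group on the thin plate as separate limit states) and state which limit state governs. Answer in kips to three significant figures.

Bolt shear: A_b = π·0.5²/4 = 0.1963 in²; R_n = 68 × 0.1963 × 10 × 1 = 133.5 kips → 0.75 × 133.5 = 100 kips.
Bearing (1.5 l_c t F_u ≤ 3.0 d t F_u): upper limit = 3.0·0.5·0.25·65 = 24.38 kips.
  Edge l_c = 1.25 − 0.5625/2 = 0.9688 → r_n = 23.61 kips; interior l_c = 1.875 − 0.5625 = 1.312 → r_n = 24.38 kips.
  R_n,bearing = 2·23.61 + 8·24.38 = 242.2 kips → 0.75 × 242.2 = 182 kips.
Bolt shear governs: 100 kips.

100 kips (bolt shear governs)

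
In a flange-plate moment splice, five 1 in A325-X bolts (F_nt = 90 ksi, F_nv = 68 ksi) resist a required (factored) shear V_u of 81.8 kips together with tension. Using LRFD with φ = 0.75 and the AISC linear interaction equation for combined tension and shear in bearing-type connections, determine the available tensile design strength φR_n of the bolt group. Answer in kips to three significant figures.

236 kips

A_b = π·1²/4 = 0.7854 in²; f_rv = 81.8 / (5 × 0.7854) = 20.83 ksi.
F'_nt = 1.3 F_nt − (F_nt / φF_nv) f_rv = 1.3·90 − (90/(0.75·68))·20.83 = 80.24 ksi, capped at F_nt → F'_nt = 80.24 ksi.
R_n = F'_nt · A_b · n = 80.24 × 0.7854 × 5 = 315.1 kips.
Design strength φR_n = 0.75 × 315.1 = 236 kips.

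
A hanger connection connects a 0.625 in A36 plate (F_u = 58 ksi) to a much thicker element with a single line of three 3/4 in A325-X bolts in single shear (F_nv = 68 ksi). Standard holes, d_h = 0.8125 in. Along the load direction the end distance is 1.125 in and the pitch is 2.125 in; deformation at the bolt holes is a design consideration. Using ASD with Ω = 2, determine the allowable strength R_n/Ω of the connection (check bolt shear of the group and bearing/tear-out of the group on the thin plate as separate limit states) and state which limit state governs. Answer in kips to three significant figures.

45.1 kips (bolt shear governs)

Bolt shear: A_b = π·0.75²/4 = 0.4418 in²; R_n = 68 × 0.4418 × 3 × 1 = 90.12 kips → 90.12 / 2 = 45.1 kips.
Bearing (1.2 l_c t F_u ≤ 2.4 d t F_u): upper limit = 2.4·0.75·0.625·58 = 65.25 kips.
  Edge l_c = 1.125 − 0.8125/2 = 0.7188 → r_n = 31.27 kips; interior l_c = 2.125 − 0.8125 = 1.312 → r_n = 57.09 kips.
  R_n,bearing = 1·31.27 + 2·57.09 = 145.5 kips → 145.5 / 2 = 72.7 kips.
Bolt shear governs: 45.1 kips.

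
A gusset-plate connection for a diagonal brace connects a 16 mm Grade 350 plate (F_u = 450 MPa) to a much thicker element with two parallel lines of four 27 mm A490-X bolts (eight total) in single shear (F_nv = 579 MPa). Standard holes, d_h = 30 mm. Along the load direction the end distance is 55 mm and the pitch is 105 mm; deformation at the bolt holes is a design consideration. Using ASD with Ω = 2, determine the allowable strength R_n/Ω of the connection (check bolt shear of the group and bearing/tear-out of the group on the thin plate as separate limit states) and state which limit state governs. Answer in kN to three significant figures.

1330 kN (bolt shear governs)

Bolt shear: A_b = π·27²/4 = 572.6 mm²; R_n = 579 × 572.6 × 8 × 1 / 1000 = 2652 kN → 2652 / 2 = 1330 kN.
Bearing (1.2 l_c t F_u ≤ 2.4 d t F_u): upper limit = 2.4·27·16·450 / 1000 = 466.6 kN.
  Edge l_c = 55 − 30/2 = 40 → r_n = 345.6 kN; interior l_c = 105 − 30 = 75 → r_n = 466.6 kN.
  R_n,bearing = 2·345.6 + 6·466.6 = 3491 kN → 3491 / 2 = 1750 kN.
Bolt shear governs: 1330 kN.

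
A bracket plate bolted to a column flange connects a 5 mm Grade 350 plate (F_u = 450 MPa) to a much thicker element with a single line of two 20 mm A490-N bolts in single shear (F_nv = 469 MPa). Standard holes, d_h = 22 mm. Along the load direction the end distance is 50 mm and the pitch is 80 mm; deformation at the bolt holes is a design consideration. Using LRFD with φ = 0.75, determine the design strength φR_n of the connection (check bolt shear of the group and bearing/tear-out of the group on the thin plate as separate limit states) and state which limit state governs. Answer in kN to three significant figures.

160 kN (bearing governs)

Bolt shear: A_b = π·20²/4 = 314.2 mm²; R_n = 469 × 314.2 × 2 × 1 / 1000 = 294.7 kN → 0.75 × 294.7 = 221 kN.
Bearing (1.2 l_c t F_u ≤ 2.4 d t F_u): upper limit = 2.4·20·5·450 / 1000 = 108 kN.
  Edge l_c = 50 − 22/2 = 39 → r_n = 105.3 kN; interior l_c = 80 − 22 = 58 → r_n = 108 kN.
  R_n,bearing = 1·105.3 + 1·108 = 213.3 kN → 0.75 × 213.3 = 160 kN.
Bearing governs: 160 kN.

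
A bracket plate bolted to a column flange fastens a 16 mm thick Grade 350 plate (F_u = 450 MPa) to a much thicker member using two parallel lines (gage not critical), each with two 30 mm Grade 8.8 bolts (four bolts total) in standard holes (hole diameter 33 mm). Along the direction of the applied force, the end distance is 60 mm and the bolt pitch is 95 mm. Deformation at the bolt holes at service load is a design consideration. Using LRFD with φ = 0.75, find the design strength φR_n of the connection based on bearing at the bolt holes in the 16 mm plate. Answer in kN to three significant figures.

Per bolt r_n = 1.2 l_c t F_u ≤ 2.4 d t F_u; upper limit = 2.4 × 30 × 16 × 450 / 1000 = 518.4 kN.
Edge bolt: l_c = 60 − 33/2 = 43.5 mm → 1.2 × 43.5 × 16 × 450 / 1000 = 375.8 → r_n = 375.8 kN.
Interior bolts: l_c = 95 − 33 = 62 mm → 1.2 × 62 × 16 × 450 / 1000 = 535.7 → r_n = 518.4 kN.
R_n = 2 × 375.8 + 2 × 518.4 = 1788 kN.
Design strength φR_n = 0.75 × 1788 = 1340 kN.

1340 kN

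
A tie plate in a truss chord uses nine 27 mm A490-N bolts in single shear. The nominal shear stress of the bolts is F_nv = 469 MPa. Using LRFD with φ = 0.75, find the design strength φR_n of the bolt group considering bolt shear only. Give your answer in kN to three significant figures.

A_b = π × 27² / 4 = 572.6 mm².
R_n = F_nv · A_b · n · n_s = 469 × 572.6 × 9 × 1 / 1000 = 2417 kN.
Design strength φR_n = 0.75 × 2417 = 1810 kN.

1810 kN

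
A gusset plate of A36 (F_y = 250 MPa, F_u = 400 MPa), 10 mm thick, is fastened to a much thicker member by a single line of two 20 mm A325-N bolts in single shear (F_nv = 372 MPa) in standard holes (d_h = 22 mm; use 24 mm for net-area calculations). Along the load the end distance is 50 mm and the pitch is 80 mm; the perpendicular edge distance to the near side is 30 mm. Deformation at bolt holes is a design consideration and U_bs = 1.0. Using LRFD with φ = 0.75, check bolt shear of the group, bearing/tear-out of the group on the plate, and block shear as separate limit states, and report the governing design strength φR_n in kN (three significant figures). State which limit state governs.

175 kN (bolt shear governs)

Bolt shear: A_b = π·20²/4 = 314.2 mm²; R_n = 372 × 314.2 × 2 × 1 / 1000 = 233.7 kN → 0.75 × 233.7 = 175 kN.
Bearing: edge l_c = 39, r_n = 187.2 kN; interior l_c = 58, r_n = 192 kN; R_n = 187.2 + 1·192 = 379.2 kN → 284 kN.
Block shear: A_gv = 1300, A_nv = 940, A_nt = 180 mm²; R_n = min(0.6F_uA_nv, 0.6F_yA_gv) + U_bs·F_u·A_nt = 267 kN → 200 kN.
Bolt shear governs: 175 kN.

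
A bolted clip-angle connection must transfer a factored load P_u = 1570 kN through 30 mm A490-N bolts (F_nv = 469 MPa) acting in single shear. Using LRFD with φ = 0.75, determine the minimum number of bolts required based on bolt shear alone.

7 bolts

A_b = π·30²/4 = 706.9 mm².
Per-bolt design strength φR_n = 0.75 × 469 × 706.9 × 1 / 1000 = 248.6 kN.
n ≥ 1570 / 248.6 = 6.314 → use 7 bolts.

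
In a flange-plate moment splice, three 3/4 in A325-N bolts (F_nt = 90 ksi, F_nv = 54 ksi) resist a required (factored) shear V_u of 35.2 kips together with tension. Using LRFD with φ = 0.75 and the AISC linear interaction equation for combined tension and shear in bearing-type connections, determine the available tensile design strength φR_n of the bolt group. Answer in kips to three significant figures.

57.6 kips

A_b = π·0.75²/4 = 0.4418 in²; f_rv = 35.2 / (3 × 0.4418) = 26.56 ksi.
F'_nt = 1.3 F_nt − (F_nt / φF_nv) f_rv = 1.3·90 − (90/(0.75·54))·26.56 = 57.98 ksi, capped at F_nt → F'_nt = 57.98 ksi.
R_n = F'_nt · A_b · n = 57.98 × 0.4418 × 3 = 76.84 kips.
Design strength φR_n = 0.75 × 76.84 = 57.6 kips.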